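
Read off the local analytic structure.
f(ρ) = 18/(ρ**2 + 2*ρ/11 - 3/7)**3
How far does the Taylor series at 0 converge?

The radius of convergence is -1/11 + (1/77)*sqrt(2590).

Denominator factor (ρ**2 + 2*ρ/11 - 3/7)^3: discriminant 1480/847, real irrational roots -1/11 + (1/77)*sqrt(2590) and -1/11 - (1/77)*sqrt(2590); poles of order 3, moduli -1/11 + (1/77)*sqrt(2590) and 1/11 + (1/77)*sqrt(2590).
The radius of convergence is the smallest modulus among the singular points: -1/11 + (1/77)*sqrt(2590).


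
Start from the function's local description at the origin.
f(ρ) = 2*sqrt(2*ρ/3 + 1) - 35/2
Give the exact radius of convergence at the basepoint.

Branch term (2)*sqrt(1 - ρ/(-3/2)): its argument vanishes at ρ = -3/2, a square-root branch point, modulus 3/2.
The radius of convergence is the smallest modulus among the singular points: 3/2.

The radius of convergence is 3/2.


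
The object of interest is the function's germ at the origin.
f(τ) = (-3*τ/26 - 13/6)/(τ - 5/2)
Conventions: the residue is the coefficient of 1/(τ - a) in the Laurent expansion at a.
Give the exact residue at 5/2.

The residue is -383/156.

At the order-1 pole 5/2 set g(τ) = (τ - (5/2))*f(τ) = -3*τ/26 - 13/6.
Simple pole: residue = g(a) at a = 5/2, which is -383/156.


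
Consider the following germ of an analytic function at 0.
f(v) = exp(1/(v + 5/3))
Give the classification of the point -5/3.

The point is an essential singularity.

The exponent 1/(v - (-5/3)) has a pole at -5/3, so exp(1/(v - (-5/3))) takes every nonzero value near it: an essential singularity (not a pole of any order).


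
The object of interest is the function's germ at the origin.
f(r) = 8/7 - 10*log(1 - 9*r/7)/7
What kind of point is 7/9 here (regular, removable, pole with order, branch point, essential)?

The term (-10/7)*log(1 - r/(7/9)) has argument 1 - 7/9/(7/9) = 0 at 7/9: a logarithmic (infinitely-sheeted) branch point; the remaining terms are analytic or single-valued there.

The point is a logarithmic branch point.


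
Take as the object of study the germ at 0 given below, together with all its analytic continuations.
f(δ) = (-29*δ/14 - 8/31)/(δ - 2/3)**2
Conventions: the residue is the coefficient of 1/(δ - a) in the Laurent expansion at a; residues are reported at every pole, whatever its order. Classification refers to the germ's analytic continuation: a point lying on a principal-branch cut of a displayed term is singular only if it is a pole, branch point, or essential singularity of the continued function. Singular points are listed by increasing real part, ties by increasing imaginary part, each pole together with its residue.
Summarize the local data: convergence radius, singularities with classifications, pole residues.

Radius of convergence at 0: 2/3.
At 2/3: a pole of order 2; residue -29/14.

Denominator factor (δ - 2/3)^2: pole of order 2 at 2/3, modulus 2/3.
The radius of convergence is the smallest modulus among the singular points: 2/3.
At the order-2 pole 2/3 set g(δ) = (δ - (2/3))^2*f(δ) = -29*δ/14 - 8/31.
Order-2 pole: residue = g'(a); g'(2/3) = -29/14, so the residue is -29/14.


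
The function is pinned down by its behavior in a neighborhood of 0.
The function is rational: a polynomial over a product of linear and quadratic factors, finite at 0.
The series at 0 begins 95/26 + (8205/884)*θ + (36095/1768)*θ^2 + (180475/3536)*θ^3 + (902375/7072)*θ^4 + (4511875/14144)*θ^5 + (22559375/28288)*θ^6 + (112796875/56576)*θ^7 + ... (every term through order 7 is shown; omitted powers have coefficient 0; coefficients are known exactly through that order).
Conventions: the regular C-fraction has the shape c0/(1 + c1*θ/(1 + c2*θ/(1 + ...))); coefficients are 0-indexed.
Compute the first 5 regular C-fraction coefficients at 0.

The regular C-fraction coefficients are [95/26, -1641/646, 180572/530043, 1149546341/592637304, -809013/361144].

Taylor coefficients (read off): a_0 = 95/26, a_1 = 8205/884, a_2 = 36095/1768, a_3 = 180475/3536, a_4 = 902375/7072.
c0 = a_0 = 95/26. Peel one level at a time: if S = 1 + c*θ/S' with S'(0) = 1, then c is the θ-coefficient of S and S' = c*θ/(S - 1).
S_1 = c0/f = 1 + (-1641/646)*θ + (90286/104329)*θ^2 + ...; c1 = -1641/646.
S_2 = c1*θ/(S_1 - 1) = 1 + (180572/530043)*θ + (-3558967/5385762)*θ^2 + ...; c2 = 180572/530043.
S_3 = c2*θ/(S_2 - 1) = 1 + (1149546341/592637304)*θ + (566726346113/130424988736)*θ^2 + ...; c3 = 1149546341/592637304.
S_4 = c3*θ/(S_3 - 1) = 1 + (-809013/361144)*θ + ...; c4 = -809013/361144.


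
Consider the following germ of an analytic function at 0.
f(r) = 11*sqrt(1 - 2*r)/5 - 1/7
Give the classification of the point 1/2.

The term (11/5)*sqrt(1 - r/(1/2)) has argument 1 - 1/2/(1/2) = 0 at 1/2: a square-root (algebraic, two-sheeted) branch point; the remaining terms are analytic or single-valued there.

The point is an algebraic (square-root) branch point.


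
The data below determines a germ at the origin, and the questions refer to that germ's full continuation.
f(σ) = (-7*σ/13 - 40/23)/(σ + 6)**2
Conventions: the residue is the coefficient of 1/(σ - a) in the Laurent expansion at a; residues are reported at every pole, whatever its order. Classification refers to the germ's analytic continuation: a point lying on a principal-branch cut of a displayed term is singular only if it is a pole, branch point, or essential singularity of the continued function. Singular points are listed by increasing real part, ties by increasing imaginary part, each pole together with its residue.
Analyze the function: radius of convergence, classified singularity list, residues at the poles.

Radius of convergence at 0: 6.
At -6: a pole of order 2; residue -7/13.

Denominator factor (σ + 6)^2: pole of order 2 at -6, modulus 6.
The radius of convergence is the smallest modulus among the singular points: 6.
At the order-2 pole -6 set g(σ) = (σ - (-6))^2*f(σ) = -7*σ/13 - 40/23.
Order-2 pole: residue = g'(a); g'(-6) = -7/13, so the residue is -7/13.


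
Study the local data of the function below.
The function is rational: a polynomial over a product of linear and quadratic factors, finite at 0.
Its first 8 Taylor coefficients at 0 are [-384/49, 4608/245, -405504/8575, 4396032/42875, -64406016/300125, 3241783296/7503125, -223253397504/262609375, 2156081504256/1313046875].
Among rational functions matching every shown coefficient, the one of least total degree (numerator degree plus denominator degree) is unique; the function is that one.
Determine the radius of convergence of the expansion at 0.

The radius of convergence is -7/10 + (1/30)*sqrt(1491).

No rational of total degree below 4 reproduces all 8 coefficients; solving the [0/4] Pade equations on them gives f(ω) = -32/(3*(ω**2 - 7*ω/5 - 7/6)**2), whose expansion matches every shown term.
Denominator factor (ω**2 - 7*ω/5 - 7/6)^2: discriminant 497/75, real irrational roots 7/10 + (1/30)*sqrt(1491) and 7/10 - (1/30)*sqrt(1491); poles of order 2, moduli 7/10 + (1/30)*sqrt(1491) and -7/10 + (1/30)*sqrt(1491).
The radius of convergence is the smallest modulus among the singular points: -7/10 + (1/30)*sqrt(1491).


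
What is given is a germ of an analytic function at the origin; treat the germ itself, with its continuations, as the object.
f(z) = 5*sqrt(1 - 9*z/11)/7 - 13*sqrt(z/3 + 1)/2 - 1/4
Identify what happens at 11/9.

The term (5/7)*sqrt(1 - z/(11/9)) has argument 1 - 11/9/(11/9) = 0 at 11/9: a square-root (algebraic, two-sheeted) branch point; the remaining terms are analytic or single-valued there.

The point is an algebraic (square-root) branch point.


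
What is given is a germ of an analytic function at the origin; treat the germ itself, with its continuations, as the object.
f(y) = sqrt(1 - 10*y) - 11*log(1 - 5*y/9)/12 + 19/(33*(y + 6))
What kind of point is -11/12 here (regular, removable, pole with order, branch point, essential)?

The point is a regular point.

Denominator factors: y + 6 = 61/12 at y = -11/12 — none vanishes.
Branch term log(1 - y/(9/5)): argument at -11/12 is 163/108, nonzero, so -11/12 is not its branch point (a point on a principal cut is still regular for the continued germ).
Branch term sqrt(1 - y/(1/10)): argument at -11/12 is 61/6, nonzero, so -11/12 is not its branch point (a point on a principal cut is still regular for the continued germ).
So the germ continues analytically to -11/12.


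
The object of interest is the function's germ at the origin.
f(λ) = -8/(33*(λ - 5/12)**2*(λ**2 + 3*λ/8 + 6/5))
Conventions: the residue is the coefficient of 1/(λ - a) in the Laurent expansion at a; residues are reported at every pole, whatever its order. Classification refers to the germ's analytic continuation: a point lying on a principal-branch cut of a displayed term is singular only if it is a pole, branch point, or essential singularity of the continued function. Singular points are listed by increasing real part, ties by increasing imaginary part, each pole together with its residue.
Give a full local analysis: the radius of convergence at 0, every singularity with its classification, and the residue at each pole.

Radius of convergence at 0: 5/12.
At (-3/16) - ((1/80)*sqrt(7455))*i: a pole of order 1; residue (-3340800/53385299) + ((11793920/26532493603)*sqrt(7455))*i.
At (-3/16) + ((1/80)*sqrt(7455))*i: a pole of order 1; residue (-3340800/53385299) - ((11793920/26532493603)*sqrt(7455))*i.
At 5/12: a pole of order 2; residue 6681600/53385299.


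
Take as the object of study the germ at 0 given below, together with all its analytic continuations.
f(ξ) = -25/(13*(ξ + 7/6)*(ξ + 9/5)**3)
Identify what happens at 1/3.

Denominator factors: ξ + 7/6 = 3/2 at ξ = 1/3; ξ + 9/5 = 32/15 at ξ = 1/3 — none vanishes.
So the germ continues analytically to 1/3.

The point is a regular point.


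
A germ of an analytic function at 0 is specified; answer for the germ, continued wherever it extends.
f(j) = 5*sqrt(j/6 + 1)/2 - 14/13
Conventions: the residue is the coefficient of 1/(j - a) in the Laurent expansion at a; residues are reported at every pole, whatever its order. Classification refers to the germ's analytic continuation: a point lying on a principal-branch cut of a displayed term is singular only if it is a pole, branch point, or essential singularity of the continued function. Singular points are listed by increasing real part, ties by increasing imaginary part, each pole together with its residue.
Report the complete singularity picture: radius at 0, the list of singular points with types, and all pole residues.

Branch term (5/2)*sqrt(1 - j/(-6)): its argument vanishes at j = -6, a square-root branch point, modulus 6.
The radius of convergence is the smallest modulus among the singular points: 6.

Radius of convergence at 0: 6.
At -6: an algebraic (square-root) branch point.


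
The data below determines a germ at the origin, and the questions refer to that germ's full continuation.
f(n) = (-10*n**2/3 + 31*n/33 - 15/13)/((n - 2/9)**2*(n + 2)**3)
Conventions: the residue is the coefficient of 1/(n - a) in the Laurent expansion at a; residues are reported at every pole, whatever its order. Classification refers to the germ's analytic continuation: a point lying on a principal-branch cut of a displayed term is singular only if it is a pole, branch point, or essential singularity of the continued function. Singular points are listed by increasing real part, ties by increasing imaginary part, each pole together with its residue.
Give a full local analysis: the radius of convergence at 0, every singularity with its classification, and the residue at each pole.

Denominator factor (n + 2)^3: pole of order 3 at -2, modulus 2.
Denominator factor (n - 2/9)^2: pole of order 2 at 2/9, modulus 2/9.
The radius of convergence is the smallest modulus among the singular points: 2/9.
At the order-3 pole -2 set g(n) = (n - (-2))^3*f(n) = (-10*n**2/3 + 31*n/33 - 15/13)/(n - 2/9)**2.
Order-3 pole: residue = g''(a)/2; g''(-2) = -1993221/11440000, so the residue is -1993221/22880000.
At the order-2 pole 2/9 set g(n) = (n - (2/9))^2*f(n) = (-10*n**2/3 + 31*n/33 - 15/13)/(n + 2)**3.
Order-2 pole: residue = g'(a); g'(2/9) = 1993221/22880000, so the residue is 1993221/22880000.
List the singular points by increasing real part (a conjugate pair: the negative imaginary part first).

Radius of convergence at 0: 2/9.
At -2: a pole of order 3; residue -1993221/22880000.
At 2/9: a pole of order 2; residue 1993221/22880000.


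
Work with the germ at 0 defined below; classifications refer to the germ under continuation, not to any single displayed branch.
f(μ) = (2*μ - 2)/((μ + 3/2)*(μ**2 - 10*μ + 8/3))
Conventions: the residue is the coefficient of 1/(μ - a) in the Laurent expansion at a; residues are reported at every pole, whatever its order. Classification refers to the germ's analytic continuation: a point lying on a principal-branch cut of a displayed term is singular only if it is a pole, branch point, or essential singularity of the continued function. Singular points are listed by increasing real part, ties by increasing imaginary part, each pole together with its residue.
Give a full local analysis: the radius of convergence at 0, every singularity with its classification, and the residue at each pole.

Radius of convergence at 0: 5 - (1/3)*sqrt(201).
At -3/2: a pole of order 1; residue -60/239.
At 5 - (1/3)*sqrt(201): a pole of order 1; residue 30/239 - (44/16013)*sqrt(201).
At 5 + (1/3)*sqrt(201): a pole of order 1; residue 30/239 + (44/16013)*sqrt(201).


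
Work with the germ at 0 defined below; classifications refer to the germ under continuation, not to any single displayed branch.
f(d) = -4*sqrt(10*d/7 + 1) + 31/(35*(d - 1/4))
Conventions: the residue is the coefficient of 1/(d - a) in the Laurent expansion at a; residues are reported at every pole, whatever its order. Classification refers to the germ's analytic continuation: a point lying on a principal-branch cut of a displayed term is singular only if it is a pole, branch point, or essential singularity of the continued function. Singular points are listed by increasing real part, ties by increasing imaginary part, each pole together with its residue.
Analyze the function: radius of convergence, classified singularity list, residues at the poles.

Radius of convergence at 0: 1/4.
At -7/10: an algebraic (square-root) branch point.
At 1/4: a pole of order 1; residue 31/35.

Denominator factor (d - 1/4): pole of order 1 at 1/4, modulus 1/4.
Branch term (-4)*sqrt(1 - d/(-7/10)): its argument vanishes at d = -7/10, a square-root branch point, modulus 7/10.
The radius of convergence is the smallest modulus among the singular points: 1/4.
The branch term is analytic at 1/4 and contributes nothing to the residue; only the rational part matters.
At the order-1 pole 1/4 set g(d) = (d - (1/4))*(rational part) = 31/35.
Simple pole: residue = g(a) at a = 1/4, which is 31/35.
List the singular points by increasing real part (a conjugate pair: the negative imaginary part first).


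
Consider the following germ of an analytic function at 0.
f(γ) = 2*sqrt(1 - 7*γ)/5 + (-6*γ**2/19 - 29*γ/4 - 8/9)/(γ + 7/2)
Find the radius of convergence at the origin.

The radius of convergence is 1/7.

Denominator factor (γ + 7/2): pole of order 1 at -7/2, modulus 7/2.
Branch term (2/5)*sqrt(1 - γ/(1/7)): its argument vanishes at γ = 1/7, a square-root branch point, modulus 1/7.
The radius of convergence is the smallest modulus among the singular points: 1/7.


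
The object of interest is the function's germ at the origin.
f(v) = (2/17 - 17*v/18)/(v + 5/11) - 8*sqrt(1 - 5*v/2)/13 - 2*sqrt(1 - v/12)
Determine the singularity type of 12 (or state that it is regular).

The term (-2)*sqrt(1 - v/(12)) has argument 1 - 12/(12) = 0 at 12: a square-root (algebraic, two-sheeted) branch point; the remaining terms are analytic or single-valued there.

The point is an algebraic (square-root) branch point.


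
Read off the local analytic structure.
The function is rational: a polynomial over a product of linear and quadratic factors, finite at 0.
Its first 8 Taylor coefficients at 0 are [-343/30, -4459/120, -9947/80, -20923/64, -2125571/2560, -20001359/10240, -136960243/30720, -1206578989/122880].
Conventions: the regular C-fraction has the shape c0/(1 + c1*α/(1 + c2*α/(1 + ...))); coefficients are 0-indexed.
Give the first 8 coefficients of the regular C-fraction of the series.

Taylor coefficients (read off): a_0 = -343/30, a_1 = -4459/120, a_2 = -9947/80, a_3 = -20923/64, a_4 = -2125571/2560, a_5 = -20001359/10240, a_6 = -136960243/30720, a_7 = -1206578989/122880.
c0 = a_0 = -343/30. Peel one level at a time: if S = 1 + c*α/S' with S'(0) = 1, then c is the α-coefficient of S and S' = c*α/(S - 1).
S_1 = c0/f = 1 + (-13/4)*α + (-5/16)*α^2 + ...; c1 = -13/4.
S_2 = c1*α/(S_1 - 1) = 1 + (-5/52)*α + (3243/1352)*α^2 + ...; c2 = -5/52.
S_3 = c2*α/(S_2 - 1) = 1 + (3243/130)*α + (245049/400)*α^2 + ...; c3 = 3243/130.
S_4 = c3*α/(S_3 - 1) = 1 + (-1061879/43240)*α + (-120210181/74787904)*α^2 + ...; c4 = -1061879/43240.
S_5 = c4*α/(S_4 - 1) = 1 + (-943565/14416216)*α + (101920/8336667)*α^2 + ...; c5 = -943565/14416216.
S_6 = c5*α/(S_5 - 1) = 1 + (25182976/134821959)*α + (2561157088/6541089129)*α^2 + ...; c6 = 25182976/134821959.
S_7 = c6*α/(S_6 - 1) = 1 + (-17631859/8411208)*α + ...; c7 = -17631859/8411208.

The regular C-fraction coefficients are [-343/30, -13/4, -5/52, 3243/130, -1061879/43240, -943565/14416216, 25182976/134821959, -17631859/8411208].


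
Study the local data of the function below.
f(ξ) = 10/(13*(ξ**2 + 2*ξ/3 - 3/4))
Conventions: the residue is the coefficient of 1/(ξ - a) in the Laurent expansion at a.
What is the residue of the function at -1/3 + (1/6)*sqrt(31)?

The residue is (30/403)*sqrt(31).

The factor ξ**2 + 2*ξ/3 - 3/4 splits as (ξ - a)(ξ - a') with a = -1/3 + (1/6)*sqrt(31), a' = -1/3 - (1/6)*sqrt(31). At the order-1 pole a set g(ξ) = (ξ - a)*f(ξ) = [10/13] / (ξ - a').
Simple pole: residue = g(a) at a = -1/3 + (1/6)*sqrt(31), which is (30/403)*sqrt(31).


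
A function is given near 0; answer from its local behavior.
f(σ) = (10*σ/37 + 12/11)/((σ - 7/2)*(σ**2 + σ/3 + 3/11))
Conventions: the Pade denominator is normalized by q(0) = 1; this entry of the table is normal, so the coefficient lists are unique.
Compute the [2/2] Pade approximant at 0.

Taylor coefficients needed (expand at 0): a_0 = -8/7, a_1 = 12844/16317, a_2 = 3139636/1027971, a_3 = -431893856/64762173, a_4 = -12493312532/4080016899.
Write the denominator as Q(σ) = 1 + q1*σ + q2*σ^2. Requiring Q*f - P = O(σ^5) with deg P <= 2 kills the coefficients of σ^3..σ^4 in Q*f:
  σ^3: a_3 + q1*a_2 + q2*a_1 = 0, i.e. -431893856/64762173 + (3139636/1027971)*q1 + (12844/16317)*q2 = 0.
  σ^4: a_4 + q1*a_3 + q2*a_2 = 0, i.e. -12493312532/4080016899 + (-431893856/64762173)*q1 + (3139636/1027971)*q2 = 0.
Solving this linear system: q1 = 270229459/219363165, q2 = 15389612887/4167900135.
The numerator is Q*f truncated at degree 2: P0 = a_0 = -8/7; P1 = a_1 + q1*a_0 = -239902652/386497005; P2 = a_2 + q1*a_1 + q2*a_0 = -479805304/2447814365.

The Pade approximant has numerator coefficients [-8/7, -239902652/386497005, -479805304/2447814365]; denominator coefficients [1, 270229459/219363165, 15389612887/4167900135].


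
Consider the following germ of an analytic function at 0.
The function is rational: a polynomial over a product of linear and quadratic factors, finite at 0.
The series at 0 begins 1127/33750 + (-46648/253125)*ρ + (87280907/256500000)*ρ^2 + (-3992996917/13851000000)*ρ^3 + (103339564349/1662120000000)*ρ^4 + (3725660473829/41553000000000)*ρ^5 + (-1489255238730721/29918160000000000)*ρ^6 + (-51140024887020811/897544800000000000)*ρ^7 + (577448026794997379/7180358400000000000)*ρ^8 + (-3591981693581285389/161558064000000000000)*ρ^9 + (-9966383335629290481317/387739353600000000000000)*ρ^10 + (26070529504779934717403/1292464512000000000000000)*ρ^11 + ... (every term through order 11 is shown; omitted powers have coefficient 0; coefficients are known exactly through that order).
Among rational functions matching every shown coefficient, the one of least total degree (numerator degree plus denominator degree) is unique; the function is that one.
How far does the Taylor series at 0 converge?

No rational of total degree below 10 reproduces all 12 coefficients; solving the [2/8] Pade equations on them gives f(ρ) = (16*ρ**2/19 - 29*ρ/6 + 23/15)/((ρ + 12/7)**2*(ρ**2 + ρ + 5/2)**3), whose expansion matches every shown term.
Denominator factor (ρ + 12/7)^2: pole of order 2 at -12/7, modulus 12/7.
Denominator factor (ρ**2 + ρ + 5/2)^3: discriminant -9, complex-conjugate roots (-1/2) + (3/2)*i and (-1/2) - (3/2)*i; poles of order 3, moduli (1/2)*sqrt(10) and (1/2)*sqrt(10).
The radius of convergence is the smallest modulus among the singular points: (1/2)*sqrt(10).

The radius of convergence is (1/2)*sqrt(10).


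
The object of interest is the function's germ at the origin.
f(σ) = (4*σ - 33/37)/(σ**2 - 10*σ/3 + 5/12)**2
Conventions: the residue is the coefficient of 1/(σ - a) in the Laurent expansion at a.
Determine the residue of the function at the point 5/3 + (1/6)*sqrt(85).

The factor σ**2 - 10*σ/3 + 5/12 splits as (σ - a)(σ - a') with a = 5/3 + (1/6)*sqrt(85), a' = 5/3 - (1/6)*sqrt(85). At the order-2 pole a set g(σ) = (σ - a)^2*f(σ) = [4*σ - 33/37] / (σ - a')^2.
Order-2 pole: residue = g'(a); g'(5/3 + (1/6)*sqrt(85)) = -(11538/267325)*sqrt(85), so the residue is -(11538/267325)*sqrt(85).

The residue is -(11538/267325)*sqrt(85).


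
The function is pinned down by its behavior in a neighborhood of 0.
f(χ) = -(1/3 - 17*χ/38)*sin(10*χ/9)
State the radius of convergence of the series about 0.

The factor -sin(10*χ/9) is entire and contributes no finite singular point.
The polynomial part has no poles.
No finite singular points: the Taylor series at 0 converges everywhere.

The radius of convergence is infinite.


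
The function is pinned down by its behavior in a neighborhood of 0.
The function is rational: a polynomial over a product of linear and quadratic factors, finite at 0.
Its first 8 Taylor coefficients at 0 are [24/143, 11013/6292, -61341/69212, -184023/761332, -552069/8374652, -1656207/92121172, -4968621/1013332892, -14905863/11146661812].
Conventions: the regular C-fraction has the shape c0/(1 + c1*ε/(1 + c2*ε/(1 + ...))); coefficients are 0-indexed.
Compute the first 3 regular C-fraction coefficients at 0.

Taylor coefficients (read off): a_0 = 24/143, a_1 = 11013/6292, a_2 = -61341/69212.
c0 = a_0 = 24/143. Peel one level at a time: if S = 1 + c*ε/S' with S'(0) = 1, then c is the ε-coefficient of S and S' = c*ε/(S - 1).
S_1 = c0/f = 1 + (-3671/352)*ε + (1284595/11264)*ε^2 + ...; c1 = -3671/352.
S_2 = c1*ε/(S_1 - 1) = 1 + (1284595/117472)*ε + ...; c2 = 1284595/117472.

The regular C-fraction coefficients are [24/143, -3671/352, 1284595/117472].


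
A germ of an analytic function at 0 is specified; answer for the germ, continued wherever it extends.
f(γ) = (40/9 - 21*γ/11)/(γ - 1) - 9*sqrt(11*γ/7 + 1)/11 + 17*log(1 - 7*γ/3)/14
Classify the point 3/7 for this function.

The term (17/14)*log(1 - γ/(3/7)) has argument 1 - 3/7/(3/7) = 0 at 3/7: a logarithmic (infinitely-sheeted) branch point; the remaining terms are analytic or single-valued there.

The point is a logarithmic branch point.


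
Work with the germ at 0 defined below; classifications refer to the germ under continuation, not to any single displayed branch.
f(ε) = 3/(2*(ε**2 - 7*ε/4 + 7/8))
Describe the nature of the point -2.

The point is a regular point.

Denominator factors: ε**2 - 7*ε/4 + 7/8 = 67/8 at ε = -2 — none vanishes.
So the germ continues analytically to -2.


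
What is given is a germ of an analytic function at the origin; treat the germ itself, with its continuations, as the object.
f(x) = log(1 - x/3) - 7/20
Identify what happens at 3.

The term (1)*log(1 - x/(3)) has argument 1 - 3/(3) = 0 at 3: a logarithmic (infinitely-sheeted) branch point; the remaining terms are analytic or single-valued there.

The point is a logarithmic branch point.


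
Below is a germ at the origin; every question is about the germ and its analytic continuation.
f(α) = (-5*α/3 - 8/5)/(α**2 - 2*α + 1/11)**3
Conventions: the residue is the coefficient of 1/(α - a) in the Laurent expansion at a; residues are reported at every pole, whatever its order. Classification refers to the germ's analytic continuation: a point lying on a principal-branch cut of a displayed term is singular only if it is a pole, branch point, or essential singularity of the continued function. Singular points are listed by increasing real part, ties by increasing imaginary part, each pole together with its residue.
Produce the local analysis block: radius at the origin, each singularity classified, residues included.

Denominator factor (α**2 - 2*α + 1/11)^3: discriminant 40/11, real irrational roots 1 + (1/11)*sqrt(110) and 1 - (1/11)*sqrt(110); poles of order 3, moduli 1 + (1/11)*sqrt(110) and 1 - (1/11)*sqrt(110).
The radius of convergence is the smallest modulus among the singular points: 1 - (1/11)*sqrt(110).
The factor α**2 - 2*α + 1/11 splits as (α - a)(α - a') with a = 1 - (1/11)*sqrt(110), a' = 1 + (1/11)*sqrt(110). At the order-3 pole a set g(α) = (α - a)^3*f(α) = [-5*α/3 - 8/5] / (α - a')^3.
Order-3 pole: residue = g''(a)/2; g''(1 - (1/11)*sqrt(110)) = (5929/40000)*sqrt(110), so the residue is (5929/80000)*sqrt(110).
The factor α**2 - 2*α + 1/11 splits as (α - a)(α - a') with a = 1 + (1/11)*sqrt(110), a' = 1 - (1/11)*sqrt(110). At the order-3 pole a set g(α) = (α - a)^3*f(α) = [-5*α/3 - 8/5] / (α - a')^3.
Order-3 pole: residue = g''(a)/2; g''(1 + (1/11)*sqrt(110)) = -(5929/40000)*sqrt(110), so the residue is -(5929/80000)*sqrt(110).
List the singular points by increasing real part (a conjugate pair: the negative imaginary part first).

Radius of convergence at 0: 1 - (1/11)*sqrt(110).
At 1 - (1/11)*sqrt(110): a pole of order 3; residue (5929/80000)*sqrt(110).
At 1 + (1/11)*sqrt(110): a pole of order 3; residue -(5929/80000)*sqrt(110).


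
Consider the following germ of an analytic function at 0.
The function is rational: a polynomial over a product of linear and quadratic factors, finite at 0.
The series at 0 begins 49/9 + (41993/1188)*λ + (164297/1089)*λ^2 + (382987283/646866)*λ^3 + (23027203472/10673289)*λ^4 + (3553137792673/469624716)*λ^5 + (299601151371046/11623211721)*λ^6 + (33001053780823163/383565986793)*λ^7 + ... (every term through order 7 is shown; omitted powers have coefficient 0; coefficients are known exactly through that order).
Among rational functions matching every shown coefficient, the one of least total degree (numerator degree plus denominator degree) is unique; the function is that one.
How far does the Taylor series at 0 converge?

The radius of convergence is -5/11 + (1/77)*sqrt(3766).

No rational of total degree below 5 reproduces all 8 coefficients; solving the [1/4] Pade equations on them gives f(λ) = (9*λ/4 + 1)/(λ**2 + 10*λ/11 - 3/7)**2, whose expansion matches every shown term.
Denominator factor (λ**2 + 10*λ/11 - 3/7)^2: discriminant 2152/847, real irrational roots -5/11 + (1/77)*sqrt(3766) and -5/11 - (1/77)*sqrt(3766); poles of order 2, moduli -5/11 + (1/77)*sqrt(3766) and 5/11 + (1/77)*sqrt(3766).
The radius of convergence is the smallest modulus among the singular points: -5/11 + (1/77)*sqrt(3766).


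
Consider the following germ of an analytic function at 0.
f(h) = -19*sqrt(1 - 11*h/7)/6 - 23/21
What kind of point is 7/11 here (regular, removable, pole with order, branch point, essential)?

The term (-19/6)*sqrt(1 - h/(7/11)) has argument 1 - 7/11/(7/11) = 0 at 7/11: a square-root (algebraic, two-sheeted) branch point; the remaining terms are analytic or single-valued there.

The point is an algebraic (square-root) branch point.


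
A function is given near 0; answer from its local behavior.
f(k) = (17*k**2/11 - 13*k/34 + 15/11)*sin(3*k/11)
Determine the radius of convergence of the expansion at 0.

The radius of convergence is infinite.

The factor sin(3*k/11) is entire and contributes no finite singular point.
The polynomial part has no poles.
No finite singular points: the Taylor series at 0 converges everywhere.


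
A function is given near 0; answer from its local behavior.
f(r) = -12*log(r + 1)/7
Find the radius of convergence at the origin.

The radius of convergence is 1.

Branch term (-12/7)*log(1 - r/(-1)): its argument vanishes at r = -1, a logarithmic branch point, modulus 1.
The radius of convergence is the smallest modulus among the singular points: 1.


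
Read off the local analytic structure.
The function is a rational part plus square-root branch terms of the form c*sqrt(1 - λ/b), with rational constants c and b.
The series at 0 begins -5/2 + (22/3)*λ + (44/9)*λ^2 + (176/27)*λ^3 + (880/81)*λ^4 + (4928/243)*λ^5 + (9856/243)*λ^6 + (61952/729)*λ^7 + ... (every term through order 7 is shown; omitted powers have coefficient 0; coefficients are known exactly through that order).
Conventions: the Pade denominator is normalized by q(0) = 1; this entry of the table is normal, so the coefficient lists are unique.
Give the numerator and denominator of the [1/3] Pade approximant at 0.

The Pade approximant has numerator coefficients [-5/2, 21283/2262]; denominator coefficients [1, -313/377, -1628/3393, -4312/10179].

Taylor coefficients needed (read off): a_0 = -5/2, a_1 = 22/3, a_2 = 44/9, a_3 = 176/27, a_4 = 880/81.
Write the denominator as Q(λ) = 1 + q1*λ + q2*λ^2 + q3*λ^3. Requiring Q*f - P = O(λ^5) with deg P <= 1 kills the coefficients of λ^2..λ^4 in Q*f:
  λ^2: a_2 + q1*a_1 + q2*a_0 = 0, i.e. 44/9 + (22/3)*q1 + (-5/2)*q2 = 0.
  λ^3: a_3 + q1*a_2 + q2*a_1 + q3*a_0 = 0, i.e. 176/27 + (44/9)*q1 + (22/3)*q2 + (-5/2)*q3 = 0.
  λ^4: a_4 + q1*a_3 + q2*a_2 + q3*a_1 = 0, i.e. 880/81 + (176/27)*q1 + (44/9)*q2 + (22/3)*q3 = 0.
Solving this linear system: q1 = -313/377, q2 = -1628/3393, q3 = -4312/10179.
The numerator is Q*f truncated at degree 1: P0 = a_0 = -5/2; P1 = a_1 + q1*a_0 = 21283/2262.


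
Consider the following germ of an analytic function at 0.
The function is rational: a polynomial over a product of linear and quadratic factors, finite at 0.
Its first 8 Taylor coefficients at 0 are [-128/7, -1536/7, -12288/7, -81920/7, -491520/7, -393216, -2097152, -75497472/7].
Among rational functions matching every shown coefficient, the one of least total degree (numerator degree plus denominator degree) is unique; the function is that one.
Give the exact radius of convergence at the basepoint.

The radius of convergence is 1/4.

No rational of total degree below 3 reproduces all 8 coefficients; solving the [0/3] Pade equations on them gives f(σ) = 2/(7*(σ - 1/4)**3), whose expansion matches every shown term.
Denominator factor (σ - 1/4)^3: pole of order 3 at 1/4, modulus 1/4.
The radius of convergence is the smallest modulus among the singular points: 1/4.


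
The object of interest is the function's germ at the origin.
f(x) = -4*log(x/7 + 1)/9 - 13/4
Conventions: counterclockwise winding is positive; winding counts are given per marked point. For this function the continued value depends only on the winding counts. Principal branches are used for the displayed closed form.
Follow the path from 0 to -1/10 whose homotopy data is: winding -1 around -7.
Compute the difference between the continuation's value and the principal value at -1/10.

Continued minus principal equals (8/9)*pi*i.

The rational part is single-valued and drops out of the difference; each branch term changes only by its own monodromy.
(-4/9)*log(1 - x/(-7)): each positive loop around -7 adds 2*pi*i to the log, so winding -1 contributes (-4/9)*(-1)*2*pi*i = (8/9)*pi*i.
Summing the contributions at x = -1/10 gives (8/9)*pi*i.


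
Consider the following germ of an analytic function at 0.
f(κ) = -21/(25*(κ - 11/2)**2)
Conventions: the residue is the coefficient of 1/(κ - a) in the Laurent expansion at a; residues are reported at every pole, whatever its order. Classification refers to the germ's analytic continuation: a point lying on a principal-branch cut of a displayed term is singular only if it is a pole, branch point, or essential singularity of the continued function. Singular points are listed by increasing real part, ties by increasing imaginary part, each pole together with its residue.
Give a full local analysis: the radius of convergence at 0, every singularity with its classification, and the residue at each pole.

Denominator factor (κ - 11/2)^2: pole of order 2 at 11/2, modulus 11/2.
The radius of convergence is the smallest modulus among the singular points: 11/2.
At the order-2 pole 11/2 set g(κ) = (κ - (11/2))^2*f(κ) = -21/25.
Order-2 pole: residue = g'(a); g'(11/2) = 0, so the residue is 0.

Radius of convergence at 0: 11/2.
At 11/2: a pole of order 2; residue 0.


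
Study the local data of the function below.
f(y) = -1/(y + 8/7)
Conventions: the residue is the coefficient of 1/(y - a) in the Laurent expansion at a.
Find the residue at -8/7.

The residue is -1.

At the order-1 pole -8/7 set g(y) = (y - (-8/7))*f(y) = -1.
Simple pole: residue = g(a) at a = -8/7, which is -1.


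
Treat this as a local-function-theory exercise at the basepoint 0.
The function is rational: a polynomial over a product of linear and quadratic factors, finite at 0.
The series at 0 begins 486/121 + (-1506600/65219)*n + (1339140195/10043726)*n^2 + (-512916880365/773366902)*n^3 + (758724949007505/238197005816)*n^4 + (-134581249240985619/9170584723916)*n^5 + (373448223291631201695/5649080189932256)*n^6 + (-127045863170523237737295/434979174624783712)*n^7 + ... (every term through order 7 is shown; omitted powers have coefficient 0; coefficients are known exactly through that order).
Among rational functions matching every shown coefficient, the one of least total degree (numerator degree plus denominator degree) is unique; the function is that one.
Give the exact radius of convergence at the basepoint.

No rational of total degree below 6 reproduces all 8 coefficients; solving the [1/5] Pade equations on them gives f(n) = (5*n/14 - 7/2)/((n - 7/12)*(n**2 - 9*n/2 - 11/9)**2), whose expansion matches every shown term.
Denominator factor (n - 7/12): pole of order 1 at 7/12, modulus 7/12.
Denominator factor (n**2 - 9*n/2 - 11/9)^2: discriminant 905/36, real irrational roots 9/4 + (1/12)*sqrt(905) and 9/4 - (1/12)*sqrt(905); poles of order 2, moduli 9/4 + (1/12)*sqrt(905) and -9/4 + (1/12)*sqrt(905).
The radius of convergence is the smallest modulus among the singular points: -9/4 + (1/12)*sqrt(905).

The radius of convergence is -9/4 + (1/12)*sqrt(905).


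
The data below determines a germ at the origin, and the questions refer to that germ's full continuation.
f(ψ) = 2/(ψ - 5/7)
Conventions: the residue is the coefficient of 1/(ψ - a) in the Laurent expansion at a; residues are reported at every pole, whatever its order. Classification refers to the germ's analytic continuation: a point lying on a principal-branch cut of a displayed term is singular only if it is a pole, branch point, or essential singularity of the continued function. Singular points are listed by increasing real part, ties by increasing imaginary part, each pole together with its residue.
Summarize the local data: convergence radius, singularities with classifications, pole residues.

Denominator factor (ψ - 5/7): pole of order 1 at 5/7, modulus 5/7.
The radius of convergence is the smallest modulus among the singular points: 5/7.
At the order-1 pole 5/7 set g(ψ) = (ψ - (5/7))*f(ψ) = 2.
Simple pole: residue = g(a) at a = 5/7, which is 2.

Radius of convergence at 0: 5/7.
At 5/7: a pole of order 1; residue 2.


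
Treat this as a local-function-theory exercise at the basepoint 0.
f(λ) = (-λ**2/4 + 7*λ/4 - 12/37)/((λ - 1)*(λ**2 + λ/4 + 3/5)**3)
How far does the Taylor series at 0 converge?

Denominator factor (λ - 1): pole of order 1 at 1, modulus 1.
Denominator factor (λ**2 + λ/4 + 3/5)^3: discriminant -187/80, complex-conjugate roots (-1/8) + ((1/40)*sqrt(935))*i and (-1/8) - ((1/40)*sqrt(935))*i; poles of order 3, moduli (1/5)*sqrt(15) and (1/5)*sqrt(15).
The radius of convergence is the smallest modulus among the singular points: (1/5)*sqrt(15).

The radius of convergence is (1/5)*sqrt(15).


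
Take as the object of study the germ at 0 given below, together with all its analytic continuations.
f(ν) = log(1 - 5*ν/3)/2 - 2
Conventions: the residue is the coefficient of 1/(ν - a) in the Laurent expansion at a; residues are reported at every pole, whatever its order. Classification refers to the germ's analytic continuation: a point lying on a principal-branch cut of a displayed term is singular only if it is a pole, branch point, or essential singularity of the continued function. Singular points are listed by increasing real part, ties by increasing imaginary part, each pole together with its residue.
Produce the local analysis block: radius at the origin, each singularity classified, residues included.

Radius of convergence at 0: 3/5.
At 3/5: a logarithmic branch point.

Branch term (1/2)*log(1 - ν/(3/5)): its argument vanishes at ν = 3/5, a logarithmic branch point, modulus 3/5.
The radius of convergence is the smallest modulus among the singular points: 3/5.


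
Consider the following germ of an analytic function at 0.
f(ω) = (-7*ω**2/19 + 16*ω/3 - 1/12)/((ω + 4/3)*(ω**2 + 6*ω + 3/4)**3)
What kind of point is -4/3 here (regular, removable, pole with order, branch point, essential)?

The point is a pole of order 1.

The denominator factor ω + 4/3 vanishes at -4/3 and appears to the power 1; the numerator there equals -5369/684, nonzero, and no other factor vanishes.
Hence a pole whose order is the multiplicity, 1.


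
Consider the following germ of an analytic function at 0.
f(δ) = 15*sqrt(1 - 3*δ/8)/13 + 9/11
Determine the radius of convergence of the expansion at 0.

Branch term (15/13)*sqrt(1 - δ/(8/3)): its argument vanishes at δ = 8/3, a square-root branch point, modulus 8/3.
The radius of convergence is the smallest modulus among the singular points: 8/3.

The radius of convergence is 8/3.


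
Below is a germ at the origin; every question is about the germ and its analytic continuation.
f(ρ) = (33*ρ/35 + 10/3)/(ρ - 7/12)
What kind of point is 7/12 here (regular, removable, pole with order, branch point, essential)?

The denominator factor ρ - 7/12 vanishes at 7/12 and appears to the power 1; the numerator there equals 233/60, nonzero, and no other factor vanishes.
Hence a pole whose order is the multiplicity, 1.

The point is a pole of order 1.


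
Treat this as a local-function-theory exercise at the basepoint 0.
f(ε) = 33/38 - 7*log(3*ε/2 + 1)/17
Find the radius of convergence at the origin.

The radius of convergence is 2/3.

Branch term (-7/17)*log(1 - ε/(-2/3)): its argument vanishes at ε = -2/3, a logarithmic branch point, modulus 2/3.
The radius of convergence is the smallest modulus among the singular points: 2/3.


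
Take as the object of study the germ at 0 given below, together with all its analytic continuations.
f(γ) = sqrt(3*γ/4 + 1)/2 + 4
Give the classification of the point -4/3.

The point is an algebraic (square-root) branch point.

The term (1/2)*sqrt(1 - γ/(-4/3)) has argument 1 - -4/3/(-4/3) = 0 at -4/3: a square-root (algebraic, two-sheeted) branch point; the remaining terms are analytic or single-valued there.


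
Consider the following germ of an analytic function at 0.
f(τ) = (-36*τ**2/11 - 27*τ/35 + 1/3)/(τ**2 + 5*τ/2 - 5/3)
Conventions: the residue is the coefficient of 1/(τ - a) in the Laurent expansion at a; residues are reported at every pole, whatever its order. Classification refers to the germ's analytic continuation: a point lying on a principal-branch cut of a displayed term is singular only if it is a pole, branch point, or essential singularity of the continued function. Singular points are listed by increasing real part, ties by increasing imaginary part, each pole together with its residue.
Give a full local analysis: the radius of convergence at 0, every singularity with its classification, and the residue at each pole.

Denominator factor (τ**2 + 5*τ/2 - 5/3): discriminant 155/12, real irrational roots -5/4 + (1/12)*sqrt(465) and -5/4 - (1/12)*sqrt(465); poles of order 1, moduli -5/4 + (1/12)*sqrt(465) and 5/4 + (1/12)*sqrt(465).
The radius of convergence is the smallest modulus among the singular points: -5/4 + (1/12)*sqrt(465).
The factor τ**2 + 5*τ/2 - 5/3 splits as (τ - a)(τ - a') with a = -5/4 - (1/12)*sqrt(465), a' = -5/4 + (1/12)*sqrt(465). At the order-1 pole a set g(τ) = (τ - a)*f(τ) = [-36*τ**2/11 - 27*τ/35 + 1/3] / (τ - a').
Simple pole: residue = g(a) at a = -5/4 - (1/12)*sqrt(465), which is 2853/770 + (13291/71610)*sqrt(465).
The factor τ**2 + 5*τ/2 - 5/3 splits as (τ - a)(τ - a') with a = -5/4 + (1/12)*sqrt(465), a' = -5/4 - (1/12)*sqrt(465). At the order-1 pole a set g(τ) = (τ - a)*f(τ) = [-36*τ**2/11 - 27*τ/35 + 1/3] / (τ - a').
Simple pole: residue = g(a) at a = -5/4 + (1/12)*sqrt(465), which is 2853/770 - (13291/71610)*sqrt(465).
List the singular points by increasing real part (a conjugate pair: the negative imaginary part first).

Radius of convergence at 0: -5/4 + (1/12)*sqrt(465).
At -5/4 - (1/12)*sqrt(465): a pole of order 1; residue 2853/770 + (13291/71610)*sqrt(465).
At -5/4 + (1/12)*sqrt(465): a pole of order 1; residue 2853/770 - (13291/71610)*sqrt(465).
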